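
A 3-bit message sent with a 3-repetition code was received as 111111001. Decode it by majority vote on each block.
Split into 3-bit blocks and majority-vote each:
  block 1 = 111: 3 ones, 0 zeros → 1
  block 2 = 111: 3 ones, 0 zeros → 1
  block 3 = 001: 1 ones, 2 zeros → 0
Decoded = 110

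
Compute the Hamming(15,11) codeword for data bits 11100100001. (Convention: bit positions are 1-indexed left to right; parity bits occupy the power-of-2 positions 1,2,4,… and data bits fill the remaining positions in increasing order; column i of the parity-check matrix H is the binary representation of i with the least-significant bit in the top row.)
Codeword c = d · G (mod 2), d = 11100100001:
  c[0] = d·G[:,0] = (11100100001)·(11011010101) mod 2 = 1+1+0+0+0+0+0+0+0+0+1 mod 2 = 1
  c[1] = d·G[:,1] = (11100100001)·(10110110011) mod 2 = 1+0+1+0+0+1+0+0+0+0+1 mod 2 = 0
  c[2] = d·G[:,2] = (11100100001)·(10000000000) mod 2 = 1+0+0+0+0+0+0+0+0+0+0 mod 2 = 1
  c[3] = d·G[:,3] = (11100100001)·(01110001111) mod 2 = 0+1+1+0+0+0+0+0+0+0+1 mod 2 = 1
  c[4] = d·G[:,4] = (11100100001)·(01000000000) mod 2 = 0+1+0+0+0+0+0+0+0+0+0 mod 2 = 1
  c[5] = d·G[:,5] = (11100100001)·(00100000000) mod 2 = 0+0+1+0+0+0+0+0+0+0+0 mod 2 = 1
  c[6] = d·G[:,6] = (11100100001)·(00010000000) mod 2 = 0+0+0+0+0+0+0+0+0+0+0 mod 2 = 0
  c[7] = d·G[:,7] = (11100100001)·(00001111111) mod 2 = 0+0+0+0+0+1+0+0+0+0+1 mod 2 = 0
  c[8] = d·G[:,8] = (11100100001)·(00001000000) mod 2 = 0+0+0+0+0+0+0+0+0+0+0 mod 2 = 0
  c[9] = d·G[:,9] = (11100100001)·(00000100000) mod 2 = 0+0+0+0+0+1+0+0+0+0+0 mod 2 = 1
  c[10] = d·G[:,10] = (11100100001)·(00000010000) mod 2 = 0+0+0+0+0+0+0+0+0+0+0 mod 2 = 0
  c[11] = d·G[:,11] = (11100100001)·(00000001000) mod 2 = 0+0+0+0+0+0+0+0+0+0+0 mod 2 = 0
  c[12] = d·G[:,12] = (11100100001)·(00000000100) mod 2 = 0+0+0+0+0+0+0+0+0+0+0 mod 2 = 0
  c[13] = d·G[:,13] = (11100100001)·(00000000010) mod 2 = 0+0+0+0+0+0+0+0+0+0+0 mod 2 = 0
  c[14] = d·G[:,14] = (11100100001)·(00000000001) mod 2 = 0+0+0+0+0+0+0+0+0+0+1 mod 2 = 1
Codeword = 101111000100001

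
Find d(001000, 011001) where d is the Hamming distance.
XOR = 010001, count of 1s = 2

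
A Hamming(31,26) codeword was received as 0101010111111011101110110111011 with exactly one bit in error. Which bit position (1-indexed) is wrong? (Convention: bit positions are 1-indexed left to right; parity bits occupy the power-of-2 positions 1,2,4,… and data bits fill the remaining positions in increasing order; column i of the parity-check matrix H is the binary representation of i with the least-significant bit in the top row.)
Syndrome s = H · r^T (mod 2), r = 0101010111111011101110110111011:
  s[0] = (1010101010101010101010101010101)·(0101010111111011101110110111011) mod 2 = 0+0+0+0+0+0+0+0+1+0+1+0+1+0+1+0+1+0+1+0+1+0+1+0+0+0+1+0+0+0+1 mod 2 = 0
  s[1] = (0110011001100110011001100110011)·(0101010111111011101110110111011) mod 2 = 0+1+0+0+0+1+0+0+0+1+1+0+0+0+1+0+0+0+1+0+0+0+1+0+0+1+1+0+0+1+1 mod 2 = 1
  s[2] = (0001111000011110000111100001111)·(0101010111111011101110110111011) mod 2 = 0+0+0+1+0+1+0+0+0+0+0+1+1+0+1+0+0+0+0+1+1+0+1+0+0+0+0+1+0+1+1 mod 2 = 1
  s[3] = (0000000111111110000000011111111)·(0101010111111011101110110111011) mod 2 = 0+0+0+0+0+0+0+1+1+1+1+1+1+0+1+0+0+0+0+0+0+0+0+1+0+1+1+1+0+1+1 mod 2 = 1
  s[4] = (0000000000000001111111111111111)·(0101010111111011101110110111011) mod 2 = 0+0+0+0+0+0+0+0+0+0+0+0+0+0+0+1+1+0+1+1+1+0+1+1+0+1+1+1+0+1+1 mod 2 = 0
Syndrome = 01110
Column i of H is the binary representation of i, so the syndrome is the binary index of the flipped bit.
Read s = 01110 with s[0] as LSB: 0·2^0 + 1·2^1 + 1·2^2 + 1·2^3 + 0·2^4 = 14.
Error is at bit position 14.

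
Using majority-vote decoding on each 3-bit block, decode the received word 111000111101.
Split into 3-bit blocks and majority-vote each:
  block 1 = 111: 3 ones, 0 zeros → 1
  block 2 = 000: 0 ones, 3 zeros → 0
  block 3 = 111: 3 ones, 0 zeros → 1
  block 4 = 101: 2 ones, 1 zeros → 1
Decoded = 1011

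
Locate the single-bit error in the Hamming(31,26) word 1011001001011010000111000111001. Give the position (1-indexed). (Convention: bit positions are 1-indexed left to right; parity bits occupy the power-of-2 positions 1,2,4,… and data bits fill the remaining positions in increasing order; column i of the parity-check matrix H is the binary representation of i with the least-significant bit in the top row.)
Syndrome s = H · r^T (mod 2), r = 1011001001011010000111000111001:
  s[0] = (1010101010101010101010101010101)·(1011001001011010000111000111001) mod 2 = 1+0+1+0+0+0+1+0+0+0+0+0+1+0+1+0+0+0+0+0+1+0+0+0+0+0+1+0+0+0+1 mod 2 = 0
  s[1] = (0110011001100110011001100110011)·(1011001001011010000111000111001) mod 2 = 0+0+1+0+0+0+1+0+0+1+0+0+0+0+1+0+0+0+0+0+0+1+0+0+0+1+1+0+0+0+1 mod 2 = 0
  s[2] = (0001111000011110000111100001111)·(1011001001011010000111000111001) mod 2 = 0+0+0+1+0+0+1+0+0+0+0+1+1+0+1+0+0+0+0+1+1+1+0+0+0+0+0+1+0+0+1 mod 2 = 0
  s[3] = (0000000111111110000000011111111)·(1011001001011010000111000111001) mod 2 = 0+0+0+0+0+0+0+0+0+1+0+1+1+0+1+0+0+0+0+0+0+0+0+0+0+1+1+1+0+0+1 mod 2 = 0
  s[4] = (0000000000000001111111111111111)·(1011001001011010000111000111001) mod 2 = 0+0+0+0+0+0+0+0+0+0+0+0+0+0+0+0+0+0+0+1+1+1+0+0+0+1+1+1+0+0+1 mod 2 = 1
Syndrome = 00001
Column i of H is the binary representation of i, so the syndrome is the binary index of the flipped bit.
Read s = 00001 with s[0] as LSB: 0·2^0 + 0·2^1 + 0·2^2 + 0·2^3 + 1·2^4 = 16.
Error is at bit position 16.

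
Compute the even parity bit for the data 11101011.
Sum of data bits: 1+1+1+0+1+0+1+1 = 6.
6 mod 2 = 0, so parity bit = 0.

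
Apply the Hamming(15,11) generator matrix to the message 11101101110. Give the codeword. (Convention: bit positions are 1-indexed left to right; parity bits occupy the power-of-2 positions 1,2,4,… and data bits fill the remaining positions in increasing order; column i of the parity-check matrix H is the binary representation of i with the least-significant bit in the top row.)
Codeword c = d · G (mod 2), d = 11101101110:
  c[0] = d·G[:,0] = (11101101110)·(11011010101) mod 2 = 1+1+0+0+1+0+0+0+1+0+0 mod 2 = 0
  c[1] = d·G[:,1] = (11101101110)·(10110110011) mod 2 = 1+0+1+0+0+1+0+0+0+1+0 mod 2 = 0
  c[2] = d·G[:,2] = (11101101110)·(10000000000) mod 2 = 1+0+0+0+0+0+0+0+0+0+0 mod 2 = 1
  c[3] = d·G[:,3] = (11101101110)·(01110001111) mod 2 = 0+1+1+0+0+0+0+1+1+1+0 mod 2 = 1
  c[4] = d·G[:,4] = (11101101110)·(01000000000) mod 2 = 0+1+0+0+0+0+0+0+0+0+0 mod 2 = 1
  c[5] = d·G[:,5] = (11101101110)·(00100000000) mod 2 = 0+0+1+0+0+0+0+0+0+0+0 mod 2 = 1
  c[6] = d·G[:,6] = (11101101110)·(00010000000) mod 2 = 0+0+0+0+0+0+0+0+0+0+0 mod 2 = 0
  c[7] = d·G[:,7] = (11101101110)·(00001111111) mod 2 = 0+0+0+0+1+1+0+1+1+1+0 mod 2 = 1
  c[8] = d·G[:,8] = (11101101110)·(00001000000) mod 2 = 0+0+0+0+1+0+0+0+0+0+0 mod 2 = 1
  c[9] = d·G[:,9] = (11101101110)·(00000100000) mod 2 = 0+0+0+0+0+1+0+0+0+0+0 mod 2 = 1
  c[10] = d·G[:,10] = (11101101110)·(00000010000) mod 2 = 0+0+0+0+0+0+0+0+0+0+0 mod 2 = 0
  c[11] = d·G[:,11] = (11101101110)·(00000001000) mod 2 = 0+0+0+0+0+0+0+1+0+0+0 mod 2 = 1
  c[12] = d·G[:,12] = (11101101110)·(00000000100) mod 2 = 0+0+0+0+0+0+0+0+1+0+0 mod 2 = 1
  c[13] = d·G[:,13] = (11101101110)·(00000000010) mod 2 = 0+0+0+0+0+0+0+0+0+1+0 mod 2 = 1
  c[14] = d·G[:,14] = (11101101110)·(00000000001) mod 2 = 0+0+0+0+0+0+0+0+0+0+0 mod 2 = 0
Codeword = 001111011101110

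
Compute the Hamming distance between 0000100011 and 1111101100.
XOR = 1111001111, count of 1s = 8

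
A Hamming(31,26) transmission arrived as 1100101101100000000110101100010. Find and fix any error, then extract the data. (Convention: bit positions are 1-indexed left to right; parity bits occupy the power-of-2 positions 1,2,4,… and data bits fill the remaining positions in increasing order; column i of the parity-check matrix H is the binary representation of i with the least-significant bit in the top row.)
Syndrome s = H · r^T (mod 2), r = 1100101101100000000110101100010:
  s[0] = (1010101010101010101010101010101)·(1100101101100000000110101100010) mod 2 = 1+0+0+0+1+0+1+0+0+0+1+0+0+0+0+0+0+0+0+0+1+0+1+0+1+0+0+0+0+0+0 mod 2 = 1
  s[1] = (0110011001100110011001100110011)·(1100101101100000000110101100010) mod 2 = 0+1+0+0+0+0+1+0+0+1+1+0+0+0+0+0+0+0+0+0+0+0+1+0+0+1+0+0+0+1+0 mod 2 = 1
  s[2] = (0001111000011110000111100001111)·(1100101101100000000110101100010) mod 2 = 0+0+0+0+1+0+1+0+0+0+0+0+0+0+0+0+0+0+0+1+1+0+1+0+0+0+0+0+0+1+0 mod 2 = 0
  s[3] = (0000000111111110000000011111111)·(1100101101100000000110101100010) mod 2 = 0+0+0+0+0+0+0+1+0+1+1+0+0+0+0+0+0+0+0+0+0+0+0+0+1+1+0+0+0+1+0 mod 2 = 0
  s[4] = (0000000000000001111111111111111)·(1100101101100000000110101100010) mod 2 = 0+0+0+0+0+0+0+0+0+0+0+0+0+0+0+0+0+0+0+1+1+0+1+0+1+1+0+0+0+1+0 mod 2 = 0
Syndrome = 11000
Column 3 of H equals this syndrome → error at bit 3 (1-indexed).
Flip bit 3: 1100101101100000000110101100010 → 1110101101100000000110101100010
Extract data bits at positions {3,5,6,7,9,10,11,12,13,14,15,17,18,19,20,21,22,23,24,25,26,27,28,29,30,31}: 11010110000000110101100010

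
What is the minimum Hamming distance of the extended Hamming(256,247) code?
d_min = 4 (adding an overall parity bit to Hamming(255,247) raises d_min from 3 to 4).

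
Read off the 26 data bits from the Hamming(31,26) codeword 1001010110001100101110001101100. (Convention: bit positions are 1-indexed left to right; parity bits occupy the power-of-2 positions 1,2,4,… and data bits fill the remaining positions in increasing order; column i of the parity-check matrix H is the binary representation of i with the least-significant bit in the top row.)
Parity bits occupy power-of-2 positions; data bits are at positions {3,5,6,7,9,10,11,12,13,14,15,17,18,19,20,21,22,23,24,25,26,27,28,29,30,31} (1-indexed).
Extract: c[3]=0 c[5]=0 c[6]=1 c[7]=0 c[9]=1 c[10]=0 c[11]=0 c[12]=0 c[13]=1 c[14]=1 c[15]=0 c[17]=1 c[18]=0 c[19]=1 c[20]=1 c[21]=1 c[22]=0 c[23]=0 c[24]=0 c[25]=1 c[26]=1 c[27]=0 c[28]=1 c[29]=1 c[30]=0 c[31]=0
Data = 00101000110101110001101100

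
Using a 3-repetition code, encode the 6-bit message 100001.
Repeat each bit 3× and concatenate:
1→111  0→000  0→000  0→000  0→000  1→111
Codeword = 111000000000000111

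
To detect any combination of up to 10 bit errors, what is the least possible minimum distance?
Detecting e errors requires d_min ≥ e + 1 = 10 + 1 = 11.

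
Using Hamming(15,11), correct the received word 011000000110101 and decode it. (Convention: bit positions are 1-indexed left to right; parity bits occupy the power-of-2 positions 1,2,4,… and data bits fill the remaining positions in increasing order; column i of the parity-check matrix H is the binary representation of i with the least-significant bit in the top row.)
Syndrome s = H · r^T (mod 2), r = 011000000110101:
  s[0] = (101010101010101)·(011000000110101) mod 2 = 0+0+1+0+0+0+0+0+0+0+1+0+1+0+1 mod 2 = 0
  s[1] = (011001100110011)·(011000000110101) mod 2 = 0+1+1+0+0+0+0+0+0+1+1+0+0+0+1 mod 2 = 1
  s[2] = (000111100001111)·(011000000110101) mod 2 = 0+0+0+0+0+0+0+0+0+0+0+0+1+0+1 mod 2 = 0
  s[3] = (000000011111111)·(011000000110101) mod 2 = 0+0+0+0+0+0+0+0+0+1+1+0+1+0+1 mod 2 = 0
Syndrome = 0100
Column 2 of H equals this syndrome → error at bit 2 (1-indexed).
Flip bit 2: 011000000110101 → 001000000110101
Extract data bits at positions {3,5,6,7,9,10,11,12,13,14,15}: 10000110101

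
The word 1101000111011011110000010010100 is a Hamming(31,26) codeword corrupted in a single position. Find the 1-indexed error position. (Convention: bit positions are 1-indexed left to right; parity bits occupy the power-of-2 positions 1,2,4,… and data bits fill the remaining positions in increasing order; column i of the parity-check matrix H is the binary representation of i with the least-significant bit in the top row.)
Syndrome s = H · r^T (mod 2), r = 1101000111011011110000010010100:
  s[0] = (1010101010101010101010101010101)·(1101000111011011110000010010100) mod 2 = 1+0+0+0+0+0+0+0+1+0+0+0+1+0+1+0+1+0+0+0+0+0+0+0+0+0+1+0+1+0+0 mod 2 = 1
  s[1] = (0110011001100110011001100110011)·(1101000111011011110000010010100) mod 2 = 0+1+0+0+0+0+0+0+0+1+0+0+0+0+1+0+0+1+0+0+0+0+0+0+0+0+1+0+0+0+0 mod 2 = 1
  s[2] = (0001111000011110000111100001111)·(1101000111011011110000010010100) mod 2 = 0+0+0+1+0+0+0+0+0+0+0+1+1+0+1+0+0+0+0+0+0+0+0+0+0+0+0+0+1+0+0 mod 2 = 1
  s[3] = (0000000111111110000000011111111)·(1101000111011011110000010010100) mod 2 = 0+0+0+0+0+0+0+1+1+1+0+1+1+0+1+0+0+0+0+0+0+0+0+1+0+0+1+0+1+0+0 mod 2 = 1
  s[4] = (0000000000000001111111111111111)·(1101000111011011110000010010100) mod 2 = 0+0+0+0+0+0+0+0+0+0+0+0+0+0+0+1+1+1+0+0+0+0+0+1+0+0+1+0+1+0+0 mod 2 = 0
Syndrome = 11110
Column i of H is the binary representation of i, so the syndrome is the binary index of the flipped bit.
Read s = 11110 with s[0] as LSB: 1·2^0 + 1·2^1 + 1·2^2 + 1·2^3 + 0·2^4 = 15.
Error is at bit position 15.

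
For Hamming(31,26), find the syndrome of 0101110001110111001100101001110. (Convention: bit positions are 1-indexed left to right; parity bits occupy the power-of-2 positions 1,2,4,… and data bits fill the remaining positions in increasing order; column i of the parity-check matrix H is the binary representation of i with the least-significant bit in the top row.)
Syndrome s = H · r^T (mod 2), r = 0101110001110111001100101001110:
  s[0] = (1010101010101010101010101010101)·(0101110001110111001100101001110) mod 2 = 0+0+0+0+1+0+0+0+0+0+1+0+0+0+1+0+0+0+1+0+0+0+1+0+1+0+0+0+1+0+0 mod 2 = 1
  s[1] = (0110011001100110011001100110011)·(0101110001110111001100101001110) mod 2 = 0+1+0+0+0+1+0+0+0+1+1+0+0+1+1+0+0+0+1+0+0+0+1+0+0+0+0+0+0+1+0 mod 2 = 1
  s[2] = (0001111000011110000111100001111)·(0101110001110111001100101001110) mod 2 = 0+0+0+1+1+1+0+0+0+0+0+1+0+1+1+0+0+0+0+1+0+0+1+0+0+0+0+1+1+1+0 mod 2 = 1
  s[3] = (0000000111111110000000011111111)·(0101110001110111001100101001110) mod 2 = 0+0+0+0+0+0+0+0+0+1+1+1+0+1+1+0+0+0+0+0+0+0+0+0+1+0+0+1+1+1+0 mod 2 = 1
  s[4] = (0000000000000001111111111111111)·(0101110001110111001100101001110) mod 2 = 0+0+0+0+0+0+0+0+0+0+0+0+0+0+0+1+0+0+1+1+0+0+1+0+1+0+0+1+1+1+0 mod 2 = 0
Syndrome = 11110
Non-zero syndrome: error at position 15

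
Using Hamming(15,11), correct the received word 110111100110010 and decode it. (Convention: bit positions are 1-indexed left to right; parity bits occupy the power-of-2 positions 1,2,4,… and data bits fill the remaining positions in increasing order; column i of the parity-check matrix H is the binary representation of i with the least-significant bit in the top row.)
Syndrome s = H · r^T (mod 2), r = 110111100110010:
  s[0] = (101010101010101)·(110111100110010) mod 2 = 1+0+0+0+1+0+1+0+0+0+1+0+0+0+0 mod 2 = 0
  s[1] = (011001100110011)·(110111100110010) mod 2 = 0+1+0+0+0+1+1+0+0+1+1+0+0+1+0 mod 2 = 0
  s[2] = (000111100001111)·(110111100110010) mod 2 = 0+0+0+1+1+1+1+0+0+0+0+0+0+1+0 mod 2 = 1
  s[3] = (000000011111111)·(110111100110010) mod 2 = 0+0+0+0+0+0+0+0+0+1+1+0+0+1+0 mod 2 = 1
Syndrome = 0011
Column 12 of H equals this syndrome → error at bit 12 (1-indexed).
Flip bit 12: 110111100110010 → 110111100111010
Extract data bits at positions {3,5,6,7,9,10,11,12,13,14,15}: 01110111010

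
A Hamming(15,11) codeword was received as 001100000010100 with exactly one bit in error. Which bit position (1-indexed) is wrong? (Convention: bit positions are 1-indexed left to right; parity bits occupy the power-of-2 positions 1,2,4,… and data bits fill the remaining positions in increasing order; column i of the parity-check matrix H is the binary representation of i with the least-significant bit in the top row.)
Syndrome s = H · r^T (mod 2), r = 001100000010100:
  s[0] = (101010101010101)·(001100000010100) mod 2 = 0+0+1+0+0+0+0+0+0+0+1+0+1+0+0 mod 2 = 1
  s[1] = (011001100110011)·(001100000010100) mod 2 = 0+0+1+0+0+0+0+0+0+0+1+0+0+0+0 mod 2 = 0
  s[2] = (000111100001111)·(001100000010100) mod 2 = 0+0+0+1+0+0+0+0+0+0+0+0+1+0+0 mod 2 = 0
  s[3] = (000000011111111)·(001100000010100) mod 2 = 0+0+0+0+0+0+0+0+0+0+1+0+1+0+0 mod 2 = 0
Syndrome = 1000
Column i of H is the binary representation of i, so the syndrome is the binary index of the flipped bit.
Read s = 1000 with s[0] as LSB: 1·2^0 + 0·2^1 + 0·2^2 + 0·2^3 = 1.
Error is at bit position 1.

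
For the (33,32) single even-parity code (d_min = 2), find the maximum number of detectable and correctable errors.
Detection only: up to d_min − 1 = 1 errors.
Correction: up to ⌊(d_min − 1)/2⌋ = ⌊1/2⌋ = 0 errors.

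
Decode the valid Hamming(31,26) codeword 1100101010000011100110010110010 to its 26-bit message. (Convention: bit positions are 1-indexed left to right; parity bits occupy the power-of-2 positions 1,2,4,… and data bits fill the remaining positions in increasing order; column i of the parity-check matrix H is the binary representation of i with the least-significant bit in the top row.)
Parity bits occupy power-of-2 positions; data bits are at positions {3,5,6,7,9,10,11,12,13,14,15,17,18,19,20,21,22,23,24,25,26,27,28,29,30,31} (1-indexed).
Extract: c[3]=0 c[5]=1 c[6]=0 c[7]=1 c[9]=1 c[10]=0 c[11]=0 c[12]=0 c[13]=0 c[14]=0 c[15]=1 c[17]=1 c[18]=0 c[19]=0 c[20]=1 c[21]=1 c[22]=0 c[23]=0 c[24]=1 c[25]=0 c[26]=1 c[27]=1 c[28]=0 c[29]=0 c[30]=1 c[31]=0
Data = 01011000001100110010110010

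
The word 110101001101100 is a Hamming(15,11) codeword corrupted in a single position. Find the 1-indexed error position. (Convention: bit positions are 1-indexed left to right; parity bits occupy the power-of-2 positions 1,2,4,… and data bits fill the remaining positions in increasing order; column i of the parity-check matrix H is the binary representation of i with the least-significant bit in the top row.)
Syndrome s = H · r^T (mod 2), r = 110101001101100:
  s[0] = (101010101010101)·(110101001101100) mod 2 = 1+0+0+0+0+0+0+0+1+0+0+0+1+0+0 mod 2 = 1
  s[1] = (011001100110011)·(110101001101100) mod 2 = 0+1+0+0+0+1+0+0+0+1+0+0+0+0+0 mod 2 = 1
  s[2] = (000111100001111)·(110101001101100) mod 2 = 0+0+0+1+0+1+0+0+0+0+0+1+1+0+0 mod 2 = 0
  s[3] = (000000011111111)·(110101001101100) mod 2 = 0+0+0+0+0+0+0+0+1+1+0+1+1+0+0 mod 2 = 0
Syndrome = 1100
Column i of H is the binary representation of i, so the syndrome is the binary index of the flipped bit.
Read s = 1100 with s[0] as LSB: 1·2^0 + 1·2^1 + 0·2^2 + 0·2^3 = 3.
Error is at bit position 3.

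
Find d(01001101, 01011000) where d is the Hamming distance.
XOR = 00010101, count of 1s = 3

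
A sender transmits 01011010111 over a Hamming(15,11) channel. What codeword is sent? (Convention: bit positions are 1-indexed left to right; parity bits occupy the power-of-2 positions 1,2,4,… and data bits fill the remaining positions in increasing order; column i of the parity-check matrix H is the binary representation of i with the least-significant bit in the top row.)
Codeword c = d · G (mod 2), d = 01011010111:
  c[0] = d·G[:,0] = (01011010111)·(11011010101) mod 2 = 0+1+0+1+1+0+1+0+1+0+1 mod 2 = 0
  c[1] = d·G[:,1] = (01011010111)·(10110110011) mod 2 = 0+0+0+1+0+0+1+0+0+1+1 mod 2 = 0
  c[2] = d·G[:,2] = (01011010111)·(10000000000) mod 2 = 0+0+0+0+0+0+0+0+0+0+0 mod 2 = 0
  c[3] = d·G[:,3] = (01011010111)·(01110001111) mod 2 = 0+1+0+1+0+0+0+0+1+1+1 mod 2 = 1
  c[4] = d·G[:,4] = (01011010111)·(01000000000) mod 2 = 0+1+0+0+0+0+0+0+0+0+0 mod 2 = 1
  c[5] = d·G[:,5] = (01011010111)·(00100000000) mod 2 = 0+0+0+0+0+0+0+0+0+0+0 mod 2 = 0
  c[6] = d·G[:,6] = (01011010111)·(00010000000) mod 2 = 0+0+0+1+0+0+0+0+0+0+0 mod 2 = 1
  c[7] = d·G[:,7] = (01011010111)·(00001111111) mod 2 = 0+0+0+0+1+0+1+0+1+1+1 mod 2 = 1
  c[8] = d·G[:,8] = (01011010111)·(00001000000) mod 2 = 0+0+0+0+1+0+0+0+0+0+0 mod 2 = 1
  c[9] = d·G[:,9] = (01011010111)·(00000100000) mod 2 = 0+0+0+0+0+0+0+0+0+0+0 mod 2 = 0
  c[10] = d·G[:,10] = (01011010111)·(00000010000) mod 2 = 0+0+0+0+0+0+1+0+0+0+0 mod 2 = 1
  c[11] = d·G[:,11] = (01011010111)·(00000001000) mod 2 = 0+0+0+0+0+0+0+0+0+0+0 mod 2 = 0
  c[12] = d·G[:,12] = (01011010111)·(00000000100) mod 2 = 0+0+0+0+0+0+0+0+1+0+0 mod 2 = 1
  c[13] = d·G[:,13] = (01011010111)·(00000000010) mod 2 = 0+0+0+0+0+0+0+0+0+1+0 mod 2 = 1
  c[14] = d·G[:,14] = (01011010111)·(00000000001) mod 2 = 0+0+0+0+0+0+0+0+0+0+1 mod 2 = 1
Codeword = 000110111010111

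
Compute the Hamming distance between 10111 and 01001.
XOR = 11110, count of 1s = 4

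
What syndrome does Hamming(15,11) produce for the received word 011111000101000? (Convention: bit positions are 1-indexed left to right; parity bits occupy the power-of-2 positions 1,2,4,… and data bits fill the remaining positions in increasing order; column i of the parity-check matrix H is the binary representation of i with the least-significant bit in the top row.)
Syndrome s = H · r^T (mod 2), r = 011111000101000:
  s[0] = (101010101010101)·(011111000101000) mod 2 = 0+0+1+0+1+0+0+0+0+0+0+0+0+0+0 mod 2 = 0
  s[1] = (011001100110011)·(011111000101000) mod 2 = 0+1+1+0+0+1+0+0+0+1+0+0+0+0+0 mod 2 = 0
  s[2] = (000111100001111)·(011111000101000) mod 2 = 0+0+0+1+1+1+0+0+0+0+0+1+0+0+0 mod 2 = 0
  s[3] = (000000011111111)·(011111000101000) mod 2 = 0+0+0+0+0+0+0+0+0+1+0+1+0+0+0 mod 2 = 0
Syndrome = 0000
s = 0: no error detected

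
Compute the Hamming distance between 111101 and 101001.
XOR = 010100, count of 1s = 2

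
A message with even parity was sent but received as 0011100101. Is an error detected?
Sum of received bits: 0+0+1+1+1+0+0+1+0+1 = 5; 5 mod 2 = 1. Result is 1 ≠ 0 → error detected.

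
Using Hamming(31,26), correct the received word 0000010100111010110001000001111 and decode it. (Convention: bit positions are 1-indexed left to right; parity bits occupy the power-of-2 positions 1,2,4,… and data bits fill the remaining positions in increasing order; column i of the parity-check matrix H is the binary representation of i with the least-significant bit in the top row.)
Syndrome s = H · r^T (mod 2), r = 0000010100111010110001000001111:
  s[0] = (1010101010101010101010101010101)·(0000010100111010110001000001111) mod 2 = 0+0+0+0+0+0+0+0+0+0+1+0+1+0+1+0+1+0+0+0+0+0+0+0+0+0+0+0+1+0+1 mod 2 = 0
  s[1] = (0110011001100110011001100110011)·(0000010100111010110001000001111) mod 2 = 0+0+0+0+0+1+0+0+0+0+1+0+0+0+1+0+0+1+0+0+0+1+0+0+0+0+0+0+0+1+1 mod 2 = 1
  s[2] = (0001111000011110000111100001111)·(0000010100111010110001000001111) mod 2 = 0+0+0+0+0+1+0+0+0+0+0+1+1+0+1+0+0+0+0+0+0+1+0+0+0+0+0+1+1+1+1 mod 2 = 1
  s[3] = (0000000111111110000000011111111)·(0000010100111010110001000001111) mod 2 = 0+0+0+0+0+0+0+1+0+0+1+1+1+0+1+0+0+0+0+0+0+0+0+0+0+0+0+1+1+1+1 mod 2 = 1
  s[4] = (0000000000000001111111111111111)·(0000010100111010110001000001111) mod 2 = 0+0+0+0+0+0+0+0+0+0+0+0+0+0+0+0+1+1+0+0+0+1+0+0+0+0+0+1+1+1+1 mod 2 = 1
Syndrome = 01111
Column 30 of H equals this syndrome → error at bit 30 (1-indexed).
Flip bit 30: 0000010100111010110001000001111 → 0000010100111010110001000001101
Extract data bits at positions {3,5,6,7,9,10,11,12,13,14,15,17,18,19,20,21,22,23,24,25,26,27,28,29,30,31}: 00100011101110001000001101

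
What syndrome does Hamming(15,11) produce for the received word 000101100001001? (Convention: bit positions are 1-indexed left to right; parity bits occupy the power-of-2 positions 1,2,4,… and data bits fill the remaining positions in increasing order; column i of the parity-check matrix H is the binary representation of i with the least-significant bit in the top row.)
Syndrome s = H · r^T (mod 2), r = 000101100001001:
  s[0] = (101010101010101)·(000101100001001) mod 2 = 0+0+0+0+0+0+1+0+0+0+0+0+0+0+1 mod 2 = 0
  s[1] = (011001100110011)·(000101100001001) mod 2 = 0+0+0+0+0+1+1+0+0+0+0+0+0+0+1 mod 2 = 1
  s[2] = (000111100001111)·(000101100001001) mod 2 = 0+0+0+1+0+1+1+0+0+0+0+1+0+0+1 mod 2 = 1
  s[3] = (000000011111111)·(000101100001001) mod 2 = 0+0+0+0+0+0+0+0+0+0+0+1+0+0+1 mod 2 = 0
Syndrome = 0110
Non-zero syndrome: error at position 6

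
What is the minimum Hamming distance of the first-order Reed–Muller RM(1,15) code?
d_min = 16384 (RM(1,15) has length 32768 and minimum distance 2^(m−1) = 16384).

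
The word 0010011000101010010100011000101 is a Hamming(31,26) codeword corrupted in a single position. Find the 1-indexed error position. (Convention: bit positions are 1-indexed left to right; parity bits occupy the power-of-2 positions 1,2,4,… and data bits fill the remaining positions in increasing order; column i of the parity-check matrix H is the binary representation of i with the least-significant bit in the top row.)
Syndrome s = H · r^T (mod 2), r = 0010011000101010010100011000101:
  s[0] = (1010101010101010101010101010101)·(0010011000101010010100011000101) mod 2 = 0+0+1+0+0+0+1+0+0+0+1+0+1+0+1+0+0+0+0+0+0+0+0+0+1+0+0+0+1+0+1 mod 2 = 0
  s[1] = (0110011001100110011001100110011)·(0010011000101010010100011000101) mod 2 = 0+0+1+0+0+1+1+0+0+0+1+0+0+0+1+0+0+1+0+0+0+0+0+0+0+0+0+0+0+0+1 mod 2 = 1
  s[2] = (0001111000011110000111100001111)·(0010011000101010010100011000101) mod 2 = 0+0+0+0+0+1+1+0+0+0+0+0+1+0+1+0+0+0+0+1+0+0+0+0+0+0+0+0+1+0+1 mod 2 = 1
  s[3] = (0000000111111110000000011111111)·(0010011000101010010100011000101) mod 2 = 0+0+0+0+0+0+0+0+0+0+1+0+1+0+1+0+0+0+0+0+0+0+0+1+1+0+0+0+1+0+1 mod 2 = 1
  s[4] = (0000000000000001111111111111111)·(0010011000101010010100011000101) mod 2 = 0+0+0+0+0+0+0+0+0+0+0+0+0+0+0+0+0+1+0+1+0+0+0+1+1+0+0+0+1+0+1 mod 2 = 0
Syndrome = 01110
Column i of H is the binary representation of i, so the syndrome is the binary index of the flipped bit.
Read s = 01110 with s[0] as LSB: 0·2^0 + 1·2^1 + 1·2^2 + 1·2^3 + 0·2^4 = 14.
Error is at bit position 14.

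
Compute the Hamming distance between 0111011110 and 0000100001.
XOR = 0111111111, count of 1s = 9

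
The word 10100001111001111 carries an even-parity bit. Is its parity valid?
Sum of all bits: 1+0+1+0+0+0+0+1+1+1+1+0+0+1+1+1+1 = 10; 10 mod 2 = 0. Result is 0 → valid parity.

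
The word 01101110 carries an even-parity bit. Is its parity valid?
Sum of all bits: 0+1+1+0+1+1+1+0 = 5; 5 mod 2 = 1. Result is 1 → parity error detected.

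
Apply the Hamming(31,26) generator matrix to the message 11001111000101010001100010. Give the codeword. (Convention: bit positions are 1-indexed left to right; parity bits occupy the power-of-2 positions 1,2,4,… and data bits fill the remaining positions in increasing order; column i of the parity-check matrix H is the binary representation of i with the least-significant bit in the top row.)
Codeword c = d · G (mod 2), d = 11001111000101010001100010:
  c[0] = d·G[:,0] = (11001111000101010001100010)·(11011010101101010101010101) mod 2 = 1+1+0+0+1+0+1+0+0+0+0+1+0+1+0+1+0+0+0+1+0+0+0+0+0+0 mod 2 = 0
  c[1] = d·G[:,1] = (11001111000101010001100010)·(10110110011011001100110011) mod 2 = 1+0+0+0+0+1+1+0+0+0+0+0+0+1+0+0+0+0+0+0+1+0+0+0+1+0 mod 2 = 0
  c[2] = d·G[:,2] = (11001111000101010001100010)·(10000000000000000000000000) mod 2 = 1+0+0+0+0+0+0+0+0+0+0+0+0+0+0+0+0+0+0+0+0+0+0+0+0+0 mod 2 = 1
  c[3] = d·G[:,3] = (11001111000101010001100010)·(01110001111000111100001111) mod 2 = 0+1+0+0+0+0+0+1+0+0+0+0+0+0+0+1+0+0+0+0+0+0+0+0+1+0 mod 2 = 0
  c[4] = d·G[:,4] = (11001111000101010001100010)·(01000000000000000000000000) mod 2 = 0+1+0+0+0+0+0+0+0+0+0+0+0+0+0+0+0+0+0+0+0+0+0+0+0+0 mod 2 = 1
  c[5] = d·G[:,5] = (11001111000101010001100010)·(00100000000000000000000000) mod 2 = 0+0+0+0+0+0+0+0+0+0+0+0+0+0+0+0+0+0+0+0+0+0+0+0+0+0 mod 2 = 0
  c[6] = d·G[:,6] = (11001111000101010001100010)·(00010000000000000000000000) mod 2 = 0+0+0+0+0+0+0+0+0+0+0+0+0+0+0+0+0+0+0+0+0+0+0+0+0+0 mod 2 = 0
  c[7] = d·G[:,7] = (11001111000101010001100010)·(00001111111000000011111111) mod 2 = 0+0+0+0+1+1+1+1+0+0+0+0+0+0+0+0+0+0+0+1+1+0+0+0+1+0 mod 2 = 1
  c[8] = d·G[:,8] = (11001111000101010001100010)·(00001000000000000000000000) mod 2 = 0+0+0+0+1+0+0+0+0+0+0+0+0+0+0+0+0+0+0+0+0+0+0+0+0+0 mod 2 = 1
  c[9] = d·G[:,9] = (11001111000101010001100010)·(00000100000000000000000000) mod 2 = 0+0+0+0+0+1+0+0+0+0+0+0+0+0+0+0+0+0+0+0+0+0+0+0+0+0 mod 2 = 1
  c[10] = d·G[:,10] = (11001111000101010001100010)·(00000010000000000000000000) mod 2 = 0+0+0+0+0+0+1+0+0+0+0+0+0+0+0+0+0+0+0+0+0+0+0+0+0+0 mod 2 = 1
  c[11] = d·G[:,11] = (11001111000101010001100010)·(00000001000000000000000000) mod 2 = 0+0+0+0+0+0+0+1+0+0+0+0+0+0+0+0+0+0+0+0+0+0+0+0+0+0 mod 2 = 1
  c[12] = d·G[:,12] = (11001111000101010001100010)·(00000000100000000000000000) mod 2 = 0+0+0+0+0+0+0+0+0+0+0+0+0+0+0+0+0+0+0+0+0+0+0+0+0+0 mod 2 = 0
  c[13] = d·G[:,13] = (11001111000101010001100010)·(00000000010000000000000000) mod 2 = 0+0+0+0+0+0+0+0+0+0+0+0+0+0+0+0+0+0+0+0+0+0+0+0+0+0 mod 2 = 0
  c[14] = d·G[:,14] = (11001111000101010001100010)·(00000000001000000000000000) mod 2 = 0+0+0+0+0+0+0+0+0+0+0+0+0+0+0+0+0+0+0+0+0+0+0+0+0+0 mod 2 = 0
  c[15] = d·G[:,15] = (11001111000101010001100010)·(00000000000111111111111111) mod 2 = 0+0+0+0+0+0+0+0+0+0+0+1+0+1+0+1+0+0+0+1+1+0+0+0+1+0 mod 2 = 0
  c[16] = d·G[:,16] = (11001111000101010001100010)·(00000000000100000000000000) mod 2 = 0+0+0+0+0+0+0+0+0+0+0+1+0+0+0+0+0+0+0+0+0+0+0+0+0+0 mod 2 = 1
  c[17] = d·G[:,17] = (11001111000101010001100010)·(00000000000010000000000000) mod 2 = 0+0+0+0+0+0+0+0+0+0+0+0+0+0+0+0+0+0+0+0+0+0+0+0+0+0 mod 2 = 0
  c[18] = d·G[:,18] = (11001111000101010001100010)·(00000000000001000000000000) mod 2 = 0+0+0+0+0+0+0+0+0+0+0+0+0+1+0+0+0+0+0+0+0+0+0+0+0+0 mod 2 = 1
  c[19] = d·G[:,19] = (11001111000101010001100010)·(00000000000000100000000000) mod 2 = 0+0+0+0+0+0+0+0+0+0+0+0+0+0+0+0+0+0+0+0+0+0+0+0+0+0 mod 2 = 0
  c[20] = d·G[:,20] = (11001111000101010001100010)·(00000000000000010000000000) mod 2 = 0+0+0+0+0+0+0+0+0+0+0+0+0+0+0+1+0+0+0+0+0+0+0+0+0+0 mod 2 = 1
  c[21] = d·G[:,21] = (11001111000101010001100010)·(00000000000000001000000000) mod 2 = 0+0+0+0+0+0+0+0+0+0+0+0+0+0+0+0+0+0+0+0+0+0+0+0+0+0 mod 2 = 0
  c[22] = d·G[:,22] = (11001111000101010001100010)·(00000000000000000100000000) mod 2 = 0+0+0+0+0+0+0+0+0+0+0+0+0+0+0+0+0+0+0+0+0+0+0+0+0+0 mod 2 = 0
  c[23] = d·G[:,23] = (11001111000101010001100010)·(00000000000000000010000000) mod 2 = 0+0+0+0+0+0+0+0+0+0+0+0+0+0+0+0+0+0+0+0+0+0+0+0+0+0 mod 2 = 0
  c[24] = d·G[:,24] = (11001111000101010001100010)·(00000000000000000001000000) mod 2 = 0+0+0+0+0+0+0+0+0+0+0+0+0+0+0+0+0+0+0+1+0+0+0+0+0+0 mod 2 = 1
  c[25] = d·G[:,25] = (11001111000101010001100010)·(00000000000000000000100000) mod 2 = 0+0+0+0+0+0+0+0+0+0+0+0+0+0+0+0+0+0+0+0+1+0+0+0+0+0 mod 2 = 1
  c[26] = d·G[:,26] = (11001111000101010001100010)·(00000000000000000000010000) mod 2 = 0+0+0+0+0+0+0+0+0+0+0+0+0+0+0+0+0+0+0+0+0+0+0+0+0+0 mod 2 = 0
  c[27] = d·G[:,27] = (11001111000101010001100010)·(00000000000000000000001000) mod 2 = 0+0+0+0+0+0+0+0+0+0+0+0+0+0+0+0+0+0+0+0+0+0+0+0+0+0 mod 2 = 0
  c[28] = d·G[:,28] = (11001111000101010001100010)·(00000000000000000000000100) mod 2 = 0+0+0+0+0+0+0+0+0+0+0+0+0+0+0+0+0+0+0+0+0+0+0+0+0+0 mod 2 = 0
  c[29] = d·G[:,29] = (11001111000101010001100010)·(00000000000000000000000010) mod 2 = 0+0+0+0+0+0+0+0+0+0+0+0+0+0+0+0+0+0+0+0+0+0+0+0+1+0 mod 2 = 1
  c[30] = d·G[:,30] = (11001111000101010001100010)·(00000000000000000000000001) mod 2 = 0+0+0+0+0+0+0+0+0+0+0+0+0+0+0+0+0+0+0+0+0+0+0+0+0+0 mod 2 = 0
Codeword = 0010100111110000101010001100010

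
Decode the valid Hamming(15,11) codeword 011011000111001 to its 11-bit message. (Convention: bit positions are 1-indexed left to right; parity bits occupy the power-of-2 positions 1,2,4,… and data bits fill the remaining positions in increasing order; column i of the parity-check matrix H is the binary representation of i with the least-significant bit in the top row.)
Parity bits occupy power-of-2 positions; data bits are at positions {3,5,6,7,9,10,11,12,13,14,15} (1-indexed).
Extract: c[3]=1 c[5]=1 c[6]=1 c[7]=0 c[9]=0 c[10]=1 c[11]=1 c[12]=1 c[13]=0 c[14]=0 c[15]=1
Data = 11100111001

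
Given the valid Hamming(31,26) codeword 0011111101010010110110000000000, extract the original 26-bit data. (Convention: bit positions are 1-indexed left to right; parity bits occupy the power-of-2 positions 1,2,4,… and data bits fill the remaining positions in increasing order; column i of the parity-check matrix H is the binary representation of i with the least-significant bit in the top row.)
Parity bits occupy power-of-2 positions; data bits are at positions {3,5,6,7,9,10,11,12,13,14,15,17,18,19,20,21,22,23,24,25,26,27,28,29,30,31} (1-indexed).
Extract: c[3]=1 c[5]=1 c[6]=1 c[7]=1 c[9]=0 c[10]=1 c[11]=0 c[12]=1 c[13]=0 c[14]=0 c[15]=1 c[17]=1 c[18]=1 c[19]=0 c[20]=1 c[21]=1 c[22]=0 c[23]=0 c[24]=0 c[25]=0 c[26]=0 c[27]=0 c[28]=0 c[29]=0 c[30]=0 c[31]=0
Data = 11110101001110110000000000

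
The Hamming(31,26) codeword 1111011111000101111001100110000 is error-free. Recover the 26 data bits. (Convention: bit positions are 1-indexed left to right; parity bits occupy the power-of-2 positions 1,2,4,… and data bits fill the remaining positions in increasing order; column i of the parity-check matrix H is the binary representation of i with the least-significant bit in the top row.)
Parity bits occupy power-of-2 positions; data bits are at positions {3,5,6,7,9,10,11,12,13,14,15,17,18,19,20,21,22,23,24,25,26,27,28,29,30,31} (1-indexed).
Extract: c[3]=1 c[5]=0 c[6]=1 c[7]=1 c[9]=1 c[10]=1 c[11]=0 c[12]=0 c[13]=0 c[14]=1 c[15]=0 c[17]=1 c[18]=1 c[19]=1 c[20]=0 c[21]=0 c[22]=1 c[23]=1 c[24]=0 c[25]=0 c[26]=1 c[27]=1 c[28]=0 c[29]=0 c[30]=0 c[31]=0
Data = 10111100010111001100110000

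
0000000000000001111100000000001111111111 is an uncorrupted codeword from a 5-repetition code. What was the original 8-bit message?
Split into 5-bit blocks: 00000 00000 00000 11111 00000 00000 11111 11111
Data = 00010011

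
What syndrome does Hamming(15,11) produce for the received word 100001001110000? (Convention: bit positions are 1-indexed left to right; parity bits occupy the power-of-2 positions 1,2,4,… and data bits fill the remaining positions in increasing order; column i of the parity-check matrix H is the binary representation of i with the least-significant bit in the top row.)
Syndrome s = H · r^T (mod 2), r = 100001001110000:
  s[0] = (101010101010101)·(100001001110000) mod 2 = 1+0+0+0+0+0+0+0+1+0+1+0+0+0+0 mod 2 = 1
  s[1] = (011001100110011)·(100001001110000) mod 2 = 0+0+0+0+0+1+0+0+0+1+1+0+0+0+0 mod 2 = 1
  s[2] = (000111100001111)·(100001001110000) mod 2 = 0+0+0+0+0+1+0+0+0+0+0+0+0+0+0 mod 2 = 1
  s[3] = (000000011111111)·(100001001110000) mod 2 = 0+0+0+0+0+0+0+0+1+1+1+0+0+0+0 mod 2 = 1
Syndrome = 1111
Non-zero syndrome: error at position 15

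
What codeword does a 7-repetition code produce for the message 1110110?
Repeat each bit 7× and concatenate:
1→1111111  1→1111111  1→1111111  0→0000000  1→1111111  1→1111111  0→0000000
Codeword = 1111111111111111111110000000111111111111110000000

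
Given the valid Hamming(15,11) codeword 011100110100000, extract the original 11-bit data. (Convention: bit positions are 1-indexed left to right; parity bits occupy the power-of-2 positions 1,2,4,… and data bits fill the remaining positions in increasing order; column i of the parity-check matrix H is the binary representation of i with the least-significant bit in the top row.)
Parity bits occupy power-of-2 positions; data bits are at positions {3,5,6,7,9,10,11,12,13,14,15} (1-indexed).
Extract: c[3]=1 c[5]=0 c[6]=0 c[7]=1 c[9]=0 c[10]=1 c[11]=0 c[12]=0 c[13]=0 c[14]=0 c[15]=0
Data = 10010100000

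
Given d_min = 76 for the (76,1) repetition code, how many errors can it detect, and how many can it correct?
Detection only: up to d_min − 1 = 75 errors.
Correction: up to ⌊(d_min − 1)/2⌋ = ⌊75/2⌋ = 37 errors.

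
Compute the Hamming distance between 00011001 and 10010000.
XOR = 10001001, count of 1s = 3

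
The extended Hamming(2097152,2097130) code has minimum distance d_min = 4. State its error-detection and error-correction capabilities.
Detection only: up to d_min − 1 = 3 errors.
Correction: up to ⌊(d_min − 1)/2⌋ = ⌊3/2⌋ = 1 errors.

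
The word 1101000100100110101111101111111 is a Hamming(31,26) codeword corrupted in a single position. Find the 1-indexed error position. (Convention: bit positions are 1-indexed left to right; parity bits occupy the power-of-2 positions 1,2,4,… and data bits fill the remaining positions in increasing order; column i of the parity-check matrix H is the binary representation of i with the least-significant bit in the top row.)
Syndrome s = H · r^T (mod 2), r = 1101000100100110101111101111111:
  s[0] = (1010101010101010101010101010101)·(1101000100100110101111101111111) mod 2 = 1+0+0+0+0+0+0+0+0+0+1+0+0+0+1+0+1+0+1+0+1+0+1+0+1+0+1+0+1+0+1 mod 2 = 1
  s[1] = (0110011001100110011001100110011)·(1101000100100110101111101111111) mod 2 = 0+1+0+0+0+0+0+0+0+0+1+0+0+1+1+0+0+0+1+0+0+1+1+0+0+1+1+0+0+1+1 mod 2 = 1
  s[2] = (0001111000011110000111100001111)·(1101000100100110101111101111111) mod 2 = 0+0+0+1+0+0+0+0+0+0+0+0+0+1+1+0+0+0+0+1+1+1+1+0+0+0+0+1+1+1+1 mod 2 = 1
  s[3] = (0000000111111110000000011111111)·(1101000100100110101111101111111) mod 2 = 0+0+0+0+0+0+0+1+0+0+1+0+0+1+1+0+0+0+0+0+0+0+0+0+1+1+1+1+1+1+1 mod 2 = 1
  s[4] = (0000000000000001111111111111111)·(1101000100100110101111101111111) mod 2 = 0+0+0+0+0+0+0+0+0+0+0+0+0+0+0+0+1+0+1+1+1+1+1+0+1+1+1+1+1+1+1 mod 2 = 1
Syndrome = 11111
Column i of H is the binary representation of i, so the syndrome is the binary index of the flipped bit.
Read s = 11111 with s[0] as LSB: 1·2^0 + 1·2^1 + 1·2^2 + 1·2^3 + 1·2^4 = 31.
Error is at bit position 31.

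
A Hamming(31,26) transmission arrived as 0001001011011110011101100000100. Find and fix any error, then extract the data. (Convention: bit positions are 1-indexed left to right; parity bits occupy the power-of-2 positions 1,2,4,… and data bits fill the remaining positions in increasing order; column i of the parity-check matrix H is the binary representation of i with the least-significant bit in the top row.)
Syndrome s = H · r^T (mod 2), r = 0001001011011110011101100000100:
  s[0] = (1010101010101010101010101010101)·(0001001011011110011101100000100) mod 2 = 0+0+0+0+0+0+1+0+1+0+0+0+1+0+1+0+0+0+1+0+0+0+1+0+0+0+0+0+1+0+0 mod 2 = 1
  s[1] = (0110011001100110011001100110011)·(0001001011011110011101100000100) mod 2 = 0+0+0+0+0+0+1+0+0+1+0+0+0+1+1+0+0+1+1+0+0+1+1+0+0+0+0+0+0+0+0 mod 2 = 0
  s[2] = (0001111000011110000111100001111)·(0001001011011110011101100000100) mod 2 = 0+0+0+1+0+0+1+0+0+0+0+1+1+1+1+0+0+0+0+1+0+1+1+0+0+0+0+0+1+0+0 mod 2 = 0
  s[3] = (0000000111111110000000011111111)·(0001001011011110011101100000100) mod 2 = 0+0+0+0+0+0+0+0+1+1+0+1+1+1+1+0+0+0+0+0+0+0+0+0+0+0+0+0+1+0+0 mod 2 = 1
  s[4] = (0000000000000001111111111111111)·(0001001011011110011101100000100) mod 2 = 0+0+0+0+0+0+0+0+0+0+0+0+0+0+0+0+0+1+1+1+0+1+1+0+0+0+0+0+1+0+0 mod 2 = 0
Syndrome = 10010
Column 9 of H equals this syndrome → error at bit 9 (1-indexed).
Flip bit 9: 0001001011011110011101100000100 → 0001001001011110011101100000100
Extract data bits at positions {3,5,6,7,9,10,11,12,13,14,15,17,18,19,20,21,22,23,24,25,26,27,28,29,30,31}: 00010101111011101100000100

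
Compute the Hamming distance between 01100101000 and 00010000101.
XOR = 01110101101, count of 1s = 7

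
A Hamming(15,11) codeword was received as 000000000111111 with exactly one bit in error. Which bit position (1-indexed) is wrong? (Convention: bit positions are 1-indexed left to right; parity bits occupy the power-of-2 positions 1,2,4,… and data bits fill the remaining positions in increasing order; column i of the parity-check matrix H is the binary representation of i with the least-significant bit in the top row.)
Syndrome s = H · r^T (mod 2), r = 000000000111111:
  s[0] = (101010101010101)·(000000000111111) mod 2 = 0+0+0+0+0+0+0+0+0+0+1+0+1+0+1 mod 2 = 1
  s[1] = (011001100110011)·(000000000111111) mod 2 = 0+0+0+0+0+0+0+0+0+1+1+0+0+1+1 mod 2 = 0
  s[2] = (000111100001111)·(000000000111111) mod 2 = 0+0+0+0+0+0+0+0+0+0+0+1+1+1+1 mod 2 = 0
  s[3] = (000000011111111)·(000000000111111) mod 2 = 0+0+0+0+0+0+0+0+0+1+1+1+1+1+1 mod 2 = 0
Syndrome = 1000
Column i of H is the binary representation of i, so the syndrome is the binary index of the flipped bit.
Read s = 1000 with s[0] as LSB: 1·2^0 + 0·2^1 + 0·2^2 + 0·2^3 = 1.
Error is at bit position 1.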